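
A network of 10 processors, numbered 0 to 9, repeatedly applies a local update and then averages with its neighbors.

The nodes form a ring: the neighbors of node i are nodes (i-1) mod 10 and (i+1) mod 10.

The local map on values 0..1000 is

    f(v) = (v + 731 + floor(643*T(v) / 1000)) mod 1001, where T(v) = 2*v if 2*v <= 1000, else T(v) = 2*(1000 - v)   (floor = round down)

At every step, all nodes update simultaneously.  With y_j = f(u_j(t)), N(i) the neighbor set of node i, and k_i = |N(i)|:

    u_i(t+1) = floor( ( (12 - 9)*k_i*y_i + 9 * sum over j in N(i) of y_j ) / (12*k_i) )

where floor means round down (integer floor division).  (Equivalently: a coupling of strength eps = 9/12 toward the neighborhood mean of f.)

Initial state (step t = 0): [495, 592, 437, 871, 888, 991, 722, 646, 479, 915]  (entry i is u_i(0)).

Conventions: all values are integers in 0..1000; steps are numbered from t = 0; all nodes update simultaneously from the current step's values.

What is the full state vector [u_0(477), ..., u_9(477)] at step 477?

Answer: [790, 790, 790, 790, 790, 790, 790, 790, 790, 790]
Key observation: The state at step 5, [790, 790, 790, 790, 790, 790, 790, 790, 790, 790], reappears at step 6: the system is in a cycle of period 1 from step 5 on.  Therefore the state at step 477 equals the state at step 5 + ((477 - 5) mod 1) = 5, which is [790, 790, 790, 790, 790, 790, 790, 790, 790, 790].

Derivation:
t=0: [495, 592, 437, 871, 888, 991, 722, 646, 479, 915]
t=1: [815, 807, 786, 750, 752, 772, 788, 820, 800, 820]
t=2: [782, 786, 792, 796, 798, 795, 788, 786, 782, 783]
t=3: [791, 790, 789, 788, 787, 788, 789, 791, 791, 792]
t=4: [789, 789, 790, 790, 790, 790, 789, 789, 789, 789]
t=5: [790, 790, 790, 790, 790, 790, 790, 790, 790, 790]
t=6: [790, 790, 790, 790, 790, 790, 790, 790, 790, 790]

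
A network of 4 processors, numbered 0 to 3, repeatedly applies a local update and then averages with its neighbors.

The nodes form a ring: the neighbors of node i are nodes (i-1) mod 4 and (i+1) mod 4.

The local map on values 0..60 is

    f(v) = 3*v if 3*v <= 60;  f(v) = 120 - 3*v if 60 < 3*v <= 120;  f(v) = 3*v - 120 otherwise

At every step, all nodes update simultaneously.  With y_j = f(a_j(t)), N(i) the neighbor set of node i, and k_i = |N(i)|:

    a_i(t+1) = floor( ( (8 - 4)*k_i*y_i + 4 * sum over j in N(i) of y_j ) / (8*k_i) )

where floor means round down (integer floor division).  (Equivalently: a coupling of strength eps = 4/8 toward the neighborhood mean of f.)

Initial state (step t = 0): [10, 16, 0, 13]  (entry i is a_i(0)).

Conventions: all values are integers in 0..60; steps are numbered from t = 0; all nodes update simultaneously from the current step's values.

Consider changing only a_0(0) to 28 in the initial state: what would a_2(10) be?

Simulating step by step:
t=0: [28, 16, 0, 13]
t=1: [39, 33, 21, 28]
t=2: [15, 25, 42, 33]
t=3: [39, 35, 19, 23]
t=4: [18, 22, 45, 40]
t=5: [40, 44, 21, 17]
t=6: [15, 20, 44, 39]
t=7: [38, 44, 21, 15]
t=8: [17, 21, 42, 38]
t=9: [41, 42, 18, 17]
t=10: [15, 17, 41, 39]

Answer: a_2(10) = 41
Key observation: This trace re-runs the system from the modified initial state.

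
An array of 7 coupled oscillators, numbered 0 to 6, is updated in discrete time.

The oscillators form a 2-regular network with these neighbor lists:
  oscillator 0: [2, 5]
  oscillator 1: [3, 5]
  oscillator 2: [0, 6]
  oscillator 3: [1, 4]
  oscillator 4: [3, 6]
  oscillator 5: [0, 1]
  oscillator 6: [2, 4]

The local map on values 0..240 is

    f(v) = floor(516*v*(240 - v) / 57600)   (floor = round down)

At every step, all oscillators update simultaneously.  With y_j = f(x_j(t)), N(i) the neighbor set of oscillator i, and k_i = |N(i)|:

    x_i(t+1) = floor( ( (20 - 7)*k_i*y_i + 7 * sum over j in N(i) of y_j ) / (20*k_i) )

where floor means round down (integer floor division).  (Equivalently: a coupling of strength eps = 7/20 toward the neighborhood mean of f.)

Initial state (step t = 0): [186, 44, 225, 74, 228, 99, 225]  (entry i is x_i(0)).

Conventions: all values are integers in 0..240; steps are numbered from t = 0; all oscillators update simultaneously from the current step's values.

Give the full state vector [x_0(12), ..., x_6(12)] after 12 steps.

Answer: [128, 128, 128, 128, 128, 128, 128]

Derivation:
t=0: [186, 44, 225, 74, 228, 99, 225]
t=1: [84, 91, 40, 89, 40, 110, 28]
t=2: [110, 122, 75, 111, 76, 124, 59]
t=3: [124, 128, 110, 125, 111, 128, 100]
t=4: [128, 128, 127, 128, 127, 128, 126]
t=5: [128, 128, 128, 128, 128, 128, 128]
t=6: [128, 128, 128, 128, 128, 128, 128]
t=7: [128, 128, 128, 128, 128, 128, 128]
t=8: [128, 128, 128, 128, 128, 128, 128]
t=9: [128, 128, 128, 128, 128, 128, 128]
t=10: [128, 128, 128, 128, 128, 128, 128]
t=11: [128, 128, 128, 128, 128, 128, 128]
t=12: [128, 128, 128, 128, 128, 128, 128]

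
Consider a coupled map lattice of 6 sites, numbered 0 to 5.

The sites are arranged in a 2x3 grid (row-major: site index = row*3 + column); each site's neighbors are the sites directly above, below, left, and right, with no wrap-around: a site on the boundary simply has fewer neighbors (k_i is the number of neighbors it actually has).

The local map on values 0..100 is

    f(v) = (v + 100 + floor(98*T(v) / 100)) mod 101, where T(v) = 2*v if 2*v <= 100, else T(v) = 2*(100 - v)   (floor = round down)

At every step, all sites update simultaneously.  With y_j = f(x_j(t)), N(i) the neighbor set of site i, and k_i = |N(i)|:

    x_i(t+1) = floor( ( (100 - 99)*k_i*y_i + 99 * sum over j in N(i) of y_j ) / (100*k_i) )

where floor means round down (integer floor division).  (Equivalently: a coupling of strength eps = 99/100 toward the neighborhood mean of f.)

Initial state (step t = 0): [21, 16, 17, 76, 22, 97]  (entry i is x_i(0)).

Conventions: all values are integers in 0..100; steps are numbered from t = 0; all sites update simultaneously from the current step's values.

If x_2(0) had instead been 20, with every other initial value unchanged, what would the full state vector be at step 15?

Simulating step by step:
t=0: [21, 16, 20, 76, 22, 97]
t=1: [33, 60, 23, 62, 22, 60]
t=2: [35, 75, 36, 79, 35, 65]
t=3: [19, 2, 26, 1, 23, 2]
t=4: [3, 65, 4, 60, 3, 70]
t=5: [33, 8, 28, 7, 30, 8]
t=6: [21, 87, 22, 90, 21, 83]
t=7: [9, 61, 12, 60, 10, 62]
t=8: [35, 29, 34, 26, 34, 31]
t=9: [78, 66, 87, 50, 83, 98]
t=10: [37, 14, 64, 16, 58, 12]
t=11: [42, 25, 36, 22, 39, 34]
t=12: [68, 13, 85, 17, 78, 9]
t=13: [42, 19, 30, 23, 36, 15]
t=14: [60, 37, 49, 13, 54, 45]
t=15: [22, 40, 19, 38, 25, 42]

Answer: [22, 40, 19, 38, 25, 42]
Key observation: This trace re-runs the system from the modified initial state.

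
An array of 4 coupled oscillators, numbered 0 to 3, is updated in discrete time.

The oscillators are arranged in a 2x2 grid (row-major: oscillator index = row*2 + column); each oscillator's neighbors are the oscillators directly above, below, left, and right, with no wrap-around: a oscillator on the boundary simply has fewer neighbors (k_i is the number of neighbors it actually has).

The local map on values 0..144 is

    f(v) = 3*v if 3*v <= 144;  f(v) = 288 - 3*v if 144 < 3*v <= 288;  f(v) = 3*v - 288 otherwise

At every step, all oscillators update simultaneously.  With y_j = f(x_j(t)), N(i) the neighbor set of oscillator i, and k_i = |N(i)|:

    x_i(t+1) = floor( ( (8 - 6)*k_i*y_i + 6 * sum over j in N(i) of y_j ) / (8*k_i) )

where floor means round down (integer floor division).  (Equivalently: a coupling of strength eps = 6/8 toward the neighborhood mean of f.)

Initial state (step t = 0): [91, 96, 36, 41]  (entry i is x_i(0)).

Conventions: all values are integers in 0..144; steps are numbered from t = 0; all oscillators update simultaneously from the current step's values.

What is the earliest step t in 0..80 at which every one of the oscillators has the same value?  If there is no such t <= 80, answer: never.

Simulating step by step:
t=0: [91, 96, 36, 41]  (not all equal)
t=1: [44, 51, 78, 71]  (not all equal)
t=2: [103, 111, 91, 89]  (not all equal)
t=3: [27, 27, 19, 27]  (not all equal)
t=4: [72, 81, 75, 72]  (not all equal)
t=5: [58, 65, 69, 58]  (not all equal)
t=6: [93, 108, 105, 93]  (not all equal)
t=7: [25, 15, 13, 25]  (not all equal)
t=8: [50, 67, 66, 50]  (not all equal)
t=9: [100, 125, 126, 100]  (not all equal)
t=10: [69, 30, 31, 69]  (not all equal)
t=11: [88, 83, 84, 88]  (not all equal)
t=12: [34, 27, 27, 34]  (not all equal)
t=13: [86, 96, 96, 86]  (not all equal)
t=14: [7, 22, 22, 7]  (not all equal)
t=15: [54, 32, 32, 54]  (not all equal)
t=16: [103, 118, 118, 103]  (not all equal)
t=17: [54, 32, 32, 54]  (not all equal)

Answer: never
Key observation: The state at step 15 reappears at step 17 — the system is in a cycle of period 2 from step 15 on.  No step 0..17 is synchronized, and the cycle repeats forever, so no step up to 80 (or ever) has all oscillators equal.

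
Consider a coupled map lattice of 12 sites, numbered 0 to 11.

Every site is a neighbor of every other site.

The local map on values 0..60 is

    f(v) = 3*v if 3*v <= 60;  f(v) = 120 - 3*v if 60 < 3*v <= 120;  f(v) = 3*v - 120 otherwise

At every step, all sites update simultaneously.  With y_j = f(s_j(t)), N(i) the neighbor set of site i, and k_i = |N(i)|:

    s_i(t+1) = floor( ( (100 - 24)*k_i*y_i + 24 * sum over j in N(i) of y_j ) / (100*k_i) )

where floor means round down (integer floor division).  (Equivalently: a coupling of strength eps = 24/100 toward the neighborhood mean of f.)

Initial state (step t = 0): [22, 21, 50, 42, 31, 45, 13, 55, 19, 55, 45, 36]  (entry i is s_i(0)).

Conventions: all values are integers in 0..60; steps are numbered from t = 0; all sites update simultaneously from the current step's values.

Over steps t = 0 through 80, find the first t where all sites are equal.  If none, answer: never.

Simulating step by step:
t=0: [22, 21, 50, 42, 31, 45, 13, 55, 19, 55, 45, 36]  (not all equal)
t=1: [48, 50, 30, 13, 28, 19, 37, 41, 50, 41, 19, 17]  (not all equal)
t=2: [25, 30, 30, 36, 34, 50, 14, 10, 30, 10, 50, 45]  (not all equal)
t=3: [40, 29, 29, 16, 20, 29, 38, 29, 29, 29, 29, 18]  (not all equal)
t=4: [8, 33, 33, 44, 52, 33, 13, 33, 33, 33, 33, 48]  (not all equal)
t=5: [23, 21, 21, 15, 32, 21, 34, 21, 21, 21, 21, 23]  (not all equal)
t=6: [50, 54, 54, 46, 30, 54, 26, 54, 54, 54, 54, 50]  (not all equal)
t=7: [31, 40, 40, 22, 31, 40, 40, 40, 40, 40, 40, 31]  (not all equal)
t=8: [22, 2, 2, 42, 22, 2, 2, 2, 2, 2, 2, 22]  (not all equal)
t=9: [44, 9, 9, 9, 44, 9, 9, 9, 9, 9, 9, 44]  (not all equal)
t=10: [14, 26, 26, 26, 14, 26, 26, 26, 26, 26, 26, 14]  (not all equal)
t=11: [42, 42, 42, 42, 42, 42, 42, 42, 42, 42, 42, 42]  (all equal)

Answer: 11
Key observation: Synchronization is absorbing here: once all sites are equal they stay equal, and step 11 is the first all-equal step.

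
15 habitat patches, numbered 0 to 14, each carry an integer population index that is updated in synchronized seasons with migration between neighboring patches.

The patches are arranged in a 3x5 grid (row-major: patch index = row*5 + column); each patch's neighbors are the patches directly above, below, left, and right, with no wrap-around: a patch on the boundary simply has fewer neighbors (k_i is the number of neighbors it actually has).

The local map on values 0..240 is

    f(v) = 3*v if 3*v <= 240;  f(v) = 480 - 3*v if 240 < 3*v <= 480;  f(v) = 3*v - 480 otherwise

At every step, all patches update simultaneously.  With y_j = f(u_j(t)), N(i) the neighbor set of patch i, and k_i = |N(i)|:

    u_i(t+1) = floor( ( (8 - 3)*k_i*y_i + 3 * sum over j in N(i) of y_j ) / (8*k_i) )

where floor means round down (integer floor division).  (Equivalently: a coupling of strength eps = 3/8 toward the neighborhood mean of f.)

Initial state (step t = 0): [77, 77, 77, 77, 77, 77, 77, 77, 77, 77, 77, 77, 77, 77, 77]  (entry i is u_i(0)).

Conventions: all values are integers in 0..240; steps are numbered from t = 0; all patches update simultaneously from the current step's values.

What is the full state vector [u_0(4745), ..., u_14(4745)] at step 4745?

Answer: [231, 231, 231, 231, 231, 231, 231, 231, 231, 231, 231, 231, 231, 231, 231]
Key observation: The state at step 1, [231, 231, 231, 231, 231, 231, 231, 231, 231, 231, 231, 231, 231, 231, 231], reappears at step 9: the system is in a cycle of period 8 from step 1 on.  Therefore the state at step 4745 equals the state at step 1 + ((4745 - 1) mod 8) = 1, which is [231, 231, 231, 231, 231, 231, 231, 231, 231, 231, 231, 231, 231, 231, 231].

Derivation:
t=0: [77, 77, 77, 77, 77, 77, 77, 77, 77, 77, 77, 77, 77, 77, 77]
t=1: [231, 231, 231, 231, 231, 231, 231, 231, 231, 231, 231, 231, 231, 231, 231]
t=2: [213, 213, 213, 213, 213, 213, 213, 213, 213, 213, 213, 213, 213, 213, 213]
t=3: [159, 159, 159, 159, 159, 159, 159, 159, 159, 159, 159, 159, 159, 159, 159]
t=4: [3, 3, 3, 3, 3, 3, 3, 3, 3, 3, 3, 3, 3, 3, 3]
t=5: [9, 9, 9, 9, 9, 9, 9, 9, 9, 9, 9, 9, 9, 9, 9]
t=6: [27, 27, 27, 27, 27, 27, 27, 27, 27, 27, 27, 27, 27, 27, 27]
t=7: [81, 81, 81, 81, 81, 81, 81, 81, 81, 81, 81, 81, 81, 81, 81]
t=8: [237, 237, 237, 237, 237, 237, 237, 237, 237, 237, 237, 237, 237, 237, 237]
t=9: [231, 231, 231, 231, 231, 231, 231, 231, 231, 231, 231, 231, 231, 231, 231]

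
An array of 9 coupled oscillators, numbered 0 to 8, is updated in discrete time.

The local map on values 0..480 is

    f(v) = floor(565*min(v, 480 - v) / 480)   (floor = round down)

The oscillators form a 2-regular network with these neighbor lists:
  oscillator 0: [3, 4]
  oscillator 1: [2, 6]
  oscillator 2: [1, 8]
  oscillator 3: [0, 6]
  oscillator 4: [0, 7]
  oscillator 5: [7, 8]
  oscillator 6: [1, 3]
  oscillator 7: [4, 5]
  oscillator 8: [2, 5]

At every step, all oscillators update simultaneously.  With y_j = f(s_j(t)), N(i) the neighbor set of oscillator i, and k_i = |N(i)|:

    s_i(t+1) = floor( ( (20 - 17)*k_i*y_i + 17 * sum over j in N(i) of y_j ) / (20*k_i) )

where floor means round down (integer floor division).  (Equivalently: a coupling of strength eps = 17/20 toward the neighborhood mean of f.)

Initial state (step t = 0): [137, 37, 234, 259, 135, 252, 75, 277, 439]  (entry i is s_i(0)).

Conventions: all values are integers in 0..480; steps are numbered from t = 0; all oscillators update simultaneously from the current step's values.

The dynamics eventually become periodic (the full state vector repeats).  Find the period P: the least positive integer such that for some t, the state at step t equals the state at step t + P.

Simulating step by step:
t=0: [137, 37, 234, 259, 135, 252, 75, 277, 439]
t=1: [201, 160, 79, 144, 193, 161, 141, 216, 237]
t=2: [203, 137, 211, 195, 242, 254, 176, 214, 161]
t=3: [252, 217, 185, 223, 249, 226, 196, 269, 246]
t=4: [266, 228, 257, 250, 259, 262, 254, 265, 246]
t=5: [262, 264, 270, 260, 253, 262, 268, 257, 261]
t=6: [261, 248, 254, 253, 260, 258, 254, 261, 252]
t=7: [261, 267, 269, 262, 257, 262, 269, 259, 264]
t=8: [258, 248, 251, 253, 259, 256, 252, 259, 252]
t=9: [263, 269, 270, 264, 260, 263, 269, 261, 266]
t=10: [255, 247, 249, 251, 256, 254, 250, 256, 251]
t=11: [265, 271, 271, 267, 263, 266, 271, 264, 268]
t=12: [252, 246, 247, 249, 253, 251, 247, 253, 248]
t=13: [268, 274, 274, 271, 267, 269, 273, 267, 271]
t=14: [248, 242, 243, 246, 249, 248, 243, 249, 245]
t=15: [273, 278, 278, 275, 271, 273, 277, 271, 275]
t=16: [243, 237, 238, 240, 244, 243, 238, 244, 240]
t=17: [279, 279, 280, 279, 277, 279, 280, 277, 279]
t=18: [236, 235, 235, 235, 237, 236, 235, 237, 235]
t=19: [277, 276, 276, 276, 277, 277, 276, 277, 276]
t=20: [238, 240, 240, 239, 238, 238, 240, 238, 239]
t=21: [280, 282, 281, 281, 280, 280, 281, 280, 281]
t=22: [234, 233, 233, 234, 235, 234, 233, 235, 234]
t=23: [275, 274, 274, 274, 275, 275, 274, 275, 274]
t=24: [241, 242, 242, 241, 241, 241, 242, 241, 241]
t=25: [281, 280, 280, 280, 281, 281, 280, 281, 280]
t=26: [234, 235, 235, 234, 234, 234, 235, 234, 234]
t=27: [275, 276, 275, 275, 275, 275, 275, 275, 275]
t=28: [241, 240, 240, 241, 241, 241, 240, 241, 241]
t=29: [281, 282, 281, 281, 281, 281, 281, 281, 281]
t=30: [234, 233, 233, 234, 234, 234, 233, 234, 234]
t=31: [275, 274, 274, 274, 275, 275, 274, 275, 274]

Answer: 8
Key observation: The state at step 23, [275, 274, 274, 274, 275, 275, 274, 275, 274], reappears at step 31 — and no state repeats earlier — so the cycle the system enters has period 8.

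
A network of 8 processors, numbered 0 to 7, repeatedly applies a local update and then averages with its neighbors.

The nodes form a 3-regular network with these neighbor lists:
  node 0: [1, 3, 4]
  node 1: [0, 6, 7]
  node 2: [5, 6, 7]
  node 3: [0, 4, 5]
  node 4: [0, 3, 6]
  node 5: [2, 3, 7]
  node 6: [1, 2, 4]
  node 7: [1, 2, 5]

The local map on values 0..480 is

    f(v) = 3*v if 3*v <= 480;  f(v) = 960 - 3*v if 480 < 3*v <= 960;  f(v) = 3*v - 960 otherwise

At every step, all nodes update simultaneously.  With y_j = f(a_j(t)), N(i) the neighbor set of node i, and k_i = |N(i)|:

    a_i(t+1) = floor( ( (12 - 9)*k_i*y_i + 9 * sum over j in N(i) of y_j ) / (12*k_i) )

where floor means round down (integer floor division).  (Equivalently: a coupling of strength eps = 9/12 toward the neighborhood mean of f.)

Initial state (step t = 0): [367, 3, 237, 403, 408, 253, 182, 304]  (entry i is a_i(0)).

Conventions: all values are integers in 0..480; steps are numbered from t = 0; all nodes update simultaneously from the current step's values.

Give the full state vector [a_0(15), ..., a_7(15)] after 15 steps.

Answer: [231, 267, 266, 237, 231, 225, 266, 266]

Derivation:
t=0: [367, 3, 237, 403, 408, 253, 182, 304]
t=1: [165, 153, 228, 213, 267, 186, 234, 126]
t=2: [351, 390, 328, 336, 300, 344, 288, 378]
t=3: [102, 143, 91, 68, 74, 79, 97, 120]
t=4: [290, 346, 290, 242, 255, 268, 303, 324]
t=5: [149, 57, 77, 168, 142, 123, 103, 84]
t=6: [375, 294, 290, 424, 409, 327, 284, 255]
t=7: [205, 136, 103, 191, 213, 154, 135, 96]
t=8: [365, 361, 366, 378, 364, 361, 360, 366]
t=9: [141, 129, 129, 141, 140, 143, 128, 130]
t=10: [413, 396, 397, 423, 412, 407, 394, 398]
t=11: [273, 240, 237, 281, 271, 258, 239, 238]
t=12: [161, 217, 231, 147, 162, 199, 219, 230]
t=13: [425, 339, 300, 438, 423, 335, 338, 302]
t=14: [258, 120, 53, 255, 258, 128, 120, 54]
t=15: [231, 267, 266, 237, 231, 225, 266, 266]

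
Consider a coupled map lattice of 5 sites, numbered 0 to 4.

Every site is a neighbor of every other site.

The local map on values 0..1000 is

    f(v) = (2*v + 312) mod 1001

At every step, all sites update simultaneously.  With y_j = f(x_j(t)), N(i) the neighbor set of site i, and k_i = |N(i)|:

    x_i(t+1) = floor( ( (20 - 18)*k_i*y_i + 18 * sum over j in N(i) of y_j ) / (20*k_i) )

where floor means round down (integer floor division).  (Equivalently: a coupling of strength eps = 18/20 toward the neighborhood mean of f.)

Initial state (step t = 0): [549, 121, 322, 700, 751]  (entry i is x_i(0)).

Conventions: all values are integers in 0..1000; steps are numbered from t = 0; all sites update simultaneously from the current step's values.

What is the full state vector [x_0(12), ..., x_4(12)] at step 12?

Answer: [387, 387, 387, 387, 387]

Derivation:
t=0: [549, 121, 322, 700, 751]
t=1: [723, 705, 655, 685, 673]
t=2: [678, 683, 695, 688, 691]
t=3: [687, 686, 683, 684, 684]
t=4: [680, 680, 681, 680, 680]
t=5: [671, 671, 671, 671, 671]
t=6: [653, 653, 653, 653, 653]
t=7: [617, 617, 617, 617, 617]
t=8: [545, 545, 545, 545, 545]
t=9: [401, 401, 401, 401, 401]
t=10: [113, 113, 113, 113, 113]
t=11: [538, 538, 538, 538, 538]
t=12: [387, 387, 387, 387, 387]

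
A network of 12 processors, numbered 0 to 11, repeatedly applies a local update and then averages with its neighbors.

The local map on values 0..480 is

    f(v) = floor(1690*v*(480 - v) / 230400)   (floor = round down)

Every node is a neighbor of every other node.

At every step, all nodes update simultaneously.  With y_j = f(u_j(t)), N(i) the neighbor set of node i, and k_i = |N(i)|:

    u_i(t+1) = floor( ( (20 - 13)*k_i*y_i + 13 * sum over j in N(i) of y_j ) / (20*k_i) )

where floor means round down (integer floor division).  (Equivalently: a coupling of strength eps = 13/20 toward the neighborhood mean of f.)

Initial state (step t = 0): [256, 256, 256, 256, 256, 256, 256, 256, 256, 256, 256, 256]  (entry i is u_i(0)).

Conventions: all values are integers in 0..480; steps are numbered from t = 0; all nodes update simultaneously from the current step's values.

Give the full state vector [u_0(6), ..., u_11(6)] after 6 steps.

Simulating step by step:
t=0: [256, 256, 256, 256, 256, 256, 256, 256, 256, 256, 256, 256]
t=1: [420, 420, 420, 420, 420, 420, 420, 420, 420, 420, 420, 420]
t=2: [184, 184, 184, 184, 184, 184, 184, 184, 184, 184, 184, 184]
t=3: [399, 399, 399, 399, 399, 399, 399, 399, 399, 399, 399, 399]
t=4: [237, 237, 237, 237, 237, 237, 237, 237, 237, 237, 237, 237]
t=5: [422, 422, 422, 422, 422, 422, 422, 422, 422, 422, 422, 422]
t=6: [179, 179, 179, 179, 179, 179, 179, 179, 179, 179, 179, 179]

Answer: [179, 179, 179, 179, 179, 179, 179, 179, 179, 179, 179, 179]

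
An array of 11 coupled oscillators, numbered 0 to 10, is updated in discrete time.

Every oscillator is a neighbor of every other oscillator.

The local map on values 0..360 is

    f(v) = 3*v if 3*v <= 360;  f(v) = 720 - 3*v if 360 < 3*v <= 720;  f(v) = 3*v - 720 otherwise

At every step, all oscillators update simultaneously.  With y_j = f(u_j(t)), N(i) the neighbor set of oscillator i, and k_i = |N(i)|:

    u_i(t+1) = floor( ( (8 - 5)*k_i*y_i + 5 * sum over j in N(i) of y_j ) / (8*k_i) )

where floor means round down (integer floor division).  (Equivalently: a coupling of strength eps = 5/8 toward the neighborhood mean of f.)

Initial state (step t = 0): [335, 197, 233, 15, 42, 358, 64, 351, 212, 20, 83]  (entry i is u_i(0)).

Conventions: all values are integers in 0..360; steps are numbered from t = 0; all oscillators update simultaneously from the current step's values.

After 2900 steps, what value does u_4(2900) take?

Simulating step by step:
t=0: [335, 197, 233, 15, 42, 358, 64, 351, 212, 20, 83]
t=1: [206, 157, 123, 131, 156, 228, 177, 221, 143, 136, 195]
t=2: [175, 221, 253, 246, 222, 155, 202, 161, 234, 241, 186]
t=3: [132, 89, 84, 77, 88, 151, 107, 146, 77, 72, 122]
t=4: [289, 271, 266, 260, 270, 271, 288, 276, 260, 255, 298]
t=5: [114, 97, 92, 87, 96, 97, 113, 102, 87, 82, 122]
t=6: [310, 294, 289, 285, 293, 294, 309, 299, 285, 280, 314]
t=7: [180, 165, 160, 156, 164, 165, 179, 170, 156, 152, 184]
t=8: [207, 222, 226, 230, 222, 222, 208, 217, 230, 234, 204]
t=9: [71, 57, 54, 50, 57, 57, 70, 62, 50, 46, 74]
t=10: [188, 174, 172, 168, 174, 174, 187, 179, 168, 164, 190]
t=11: [180, 193, 195, 199, 193, 193, 181, 188, 199, 202, 178]
t=12: [157, 145, 143, 139, 145, 145, 156, 149, 139, 136, 159]
t=13: [270, 281, 283, 287, 281, 281, 271, 277, 287, 290, 268]
t=14: [109, 120, 122, 125, 120, 120, 110, 116, 125, 128, 108]
t=15: [339, 349, 347, 344, 349, 349, 339, 345, 344, 341, 338]
t=16: [307, 316, 314, 312, 316, 316, 307, 312, 312, 309, 306]
t=17: [210, 218, 216, 215, 218, 218, 210, 215, 215, 212, 209]
t=18: [81, 73, 75, 76, 73, 73, 81, 76, 76, 79, 82]
t=19: [234, 226, 228, 229, 226, 226, 234, 229, 229, 232, 235]
t=20: [26, 34, 32, 31, 34, 34, 26, 31, 31, 28, 25]
t=21: [86, 94, 92, 91, 94, 94, 86, 91, 91, 88, 85]
t=22: [266, 274, 272, 271, 274, 274, 266, 271, 271, 268, 265]
t=23: [86, 94, 92, 91, 94, 94, 86, 91, 91, 88, 85]

Answer: u_4(2900) = 274
Key observation: The state at step 21, [86, 94, 92, 91, 94, 94, 86, 91, 91, 88, 85], reappears at step 23: the system is in a cycle of period 2 from step 21 on.  Therefore the state at step 2900 equals the state at step 21 + ((2900 - 21) mod 2) = 22, which is [266, 274, 272, 271, 274, 274, 266, 271, 271, 268, 265].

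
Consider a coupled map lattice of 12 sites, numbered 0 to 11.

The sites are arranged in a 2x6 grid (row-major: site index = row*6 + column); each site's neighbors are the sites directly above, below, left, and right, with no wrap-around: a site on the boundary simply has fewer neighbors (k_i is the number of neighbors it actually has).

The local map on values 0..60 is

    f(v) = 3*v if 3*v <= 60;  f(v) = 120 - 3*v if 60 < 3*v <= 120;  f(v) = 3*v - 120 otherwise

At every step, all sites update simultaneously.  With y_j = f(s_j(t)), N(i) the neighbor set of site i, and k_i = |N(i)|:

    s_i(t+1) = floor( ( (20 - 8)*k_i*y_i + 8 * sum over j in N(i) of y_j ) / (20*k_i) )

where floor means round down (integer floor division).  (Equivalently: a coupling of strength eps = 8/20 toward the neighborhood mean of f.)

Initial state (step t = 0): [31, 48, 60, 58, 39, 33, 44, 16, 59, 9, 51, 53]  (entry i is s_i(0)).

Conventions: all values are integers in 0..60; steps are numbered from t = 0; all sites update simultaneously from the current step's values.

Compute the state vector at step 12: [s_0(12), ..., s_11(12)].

Answer: [18, 27, 27, 37, 45, 51, 33, 39, 23, 30, 32, 40]

Derivation:
t=0: [31, 48, 60, 58, 39, 33, 44, 16, 59, 9, 51, 53]
t=1: [23, 32, 54, 44, 16, 21, 22, 41, 52, 35, 29, 34]
t=2: [46, 27, 34, 21, 42, 47, 43, 17, 29, 19, 30, 28]
t=3: [20, 35, 28, 45, 18, 21, 19, 41, 36, 50, 31, 31]
t=4: [50, 22, 27, 25, 45, 50, 46, 13, 16, 25, 31, 33]
t=5: [32, 46, 43, 40, 22, 25, 24, 39, 45, 43, 27, 24]
t=6: [27, 15, 9, 9, 43, 47, 34, 12, 11, 12, 38, 45]
t=7: [36, 40, 30, 25, 12, 17, 25, 34, 33, 30, 11, 14]
t=8: [16, 8, 26, 39, 38, 46, 33, 19, 23, 31, 34, 42]
t=9: [37, 34, 35, 11, 8, 13, 33, 47, 47, 25, 16, 10]
t=10: [13, 16, 18, 31, 30, 34, 18, 20, 23, 40, 42, 35]
t=11: [43, 49, 49, 27, 24, 19, 52, 56, 45, 11, 9, 13]
t=12: [18, 27, 27, 37, 45, 51, 33, 39, 23, 30, 32, 40]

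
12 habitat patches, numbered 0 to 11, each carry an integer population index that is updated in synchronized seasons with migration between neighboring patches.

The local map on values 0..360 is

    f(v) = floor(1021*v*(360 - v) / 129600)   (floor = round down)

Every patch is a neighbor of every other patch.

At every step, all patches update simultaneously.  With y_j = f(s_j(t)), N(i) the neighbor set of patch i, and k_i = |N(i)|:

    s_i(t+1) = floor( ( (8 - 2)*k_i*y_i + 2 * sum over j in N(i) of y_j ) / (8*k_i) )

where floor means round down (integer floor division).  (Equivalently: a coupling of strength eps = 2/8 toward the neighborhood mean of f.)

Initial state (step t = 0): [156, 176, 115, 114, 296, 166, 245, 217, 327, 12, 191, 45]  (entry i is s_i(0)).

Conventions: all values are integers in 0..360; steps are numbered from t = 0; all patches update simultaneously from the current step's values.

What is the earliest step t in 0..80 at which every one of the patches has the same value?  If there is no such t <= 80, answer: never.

Simulating step by step:
t=0: [156, 176, 115, 114, 296, 166, 245, 217, 327, 12, 191, 45]  (not all equal)
t=1: [233, 237, 212, 212, 160, 236, 212, 229, 113, 75, 236, 132]  (not all equal)
t=2: [232, 229, 242, 242, 246, 230, 242, 234, 222, 185, 230, 235]  (not all equal)
t=3: [232, 235, 226, 226, 223, 234, 226, 232, 238, 248, 234, 231]  (not all equal)
t=4: [232, 231, 236, 236, 238, 232, 236, 232, 229, 222, 232, 233]  (not all equal)
t=5: [232, 233, 230, 230, 229, 232, 230, 232, 235, 238, 232, 232]  (not all equal)
t=6: [233, 233, 234, 234, 235, 233, 234, 233, 231, 229, 233, 233]  (not all equal)
t=7: [232, 232, 232, 232, 231, 232, 232, 232, 233, 235, 232, 232]  (not all equal)
t=8: [232, 232, 232, 232, 233, 232, 232, 232, 232, 231, 232, 232]  (not all equal)
t=9: [233, 233, 233, 233, 233, 233, 233, 233, 233, 233, 233, 233]  (all equal)

Answer: 9
Key observation: Synchronization is absorbing here: once all patches are equal they stay equal, and step 9 is the first all-equal step.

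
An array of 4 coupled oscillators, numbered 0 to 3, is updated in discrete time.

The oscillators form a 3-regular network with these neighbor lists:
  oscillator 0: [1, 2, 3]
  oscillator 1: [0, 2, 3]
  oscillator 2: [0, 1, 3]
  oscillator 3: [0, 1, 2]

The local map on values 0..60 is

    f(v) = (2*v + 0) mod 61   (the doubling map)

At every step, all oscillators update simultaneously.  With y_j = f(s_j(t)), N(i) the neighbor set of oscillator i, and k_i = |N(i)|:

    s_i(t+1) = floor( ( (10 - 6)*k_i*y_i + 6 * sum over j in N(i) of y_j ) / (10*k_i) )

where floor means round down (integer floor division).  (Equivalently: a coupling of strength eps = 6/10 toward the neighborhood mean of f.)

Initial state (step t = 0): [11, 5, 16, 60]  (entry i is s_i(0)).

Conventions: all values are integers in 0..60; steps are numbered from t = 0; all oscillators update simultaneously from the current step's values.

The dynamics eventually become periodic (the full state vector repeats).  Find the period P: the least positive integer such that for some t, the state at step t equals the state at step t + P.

Simulating step by step:
t=0: [11, 5, 16, 60]
t=1: [29, 26, 31, 36]
t=2: [36, 34, 24, 26]
t=3: [25, 25, 33, 34]
t=4: [32, 32, 23, 23]
t=5: [20, 20, 28, 28]
t=6: [46, 46, 49, 49]
t=7: [33, 33, 34, 34]
t=8: [5, 5, 6, 6]
t=9: [10, 10, 11, 11]
t=10: [20, 20, 21, 21]
t=11: [40, 40, 41, 41]
t=12: [19, 19, 20, 20]
t=13: [38, 38, 39, 39]
t=14: [15, 15, 16, 16]
t=15: [30, 30, 31, 31]
t=16: [36, 36, 24, 24]
t=17: [25, 25, 33, 33]
t=18: [32, 32, 23, 23]

Answer: 14
Key observation: The state at step 4, [32, 32, 23, 23], reappears at step 18 — and no state repeats earlier — so the cycle the system enters has period 14.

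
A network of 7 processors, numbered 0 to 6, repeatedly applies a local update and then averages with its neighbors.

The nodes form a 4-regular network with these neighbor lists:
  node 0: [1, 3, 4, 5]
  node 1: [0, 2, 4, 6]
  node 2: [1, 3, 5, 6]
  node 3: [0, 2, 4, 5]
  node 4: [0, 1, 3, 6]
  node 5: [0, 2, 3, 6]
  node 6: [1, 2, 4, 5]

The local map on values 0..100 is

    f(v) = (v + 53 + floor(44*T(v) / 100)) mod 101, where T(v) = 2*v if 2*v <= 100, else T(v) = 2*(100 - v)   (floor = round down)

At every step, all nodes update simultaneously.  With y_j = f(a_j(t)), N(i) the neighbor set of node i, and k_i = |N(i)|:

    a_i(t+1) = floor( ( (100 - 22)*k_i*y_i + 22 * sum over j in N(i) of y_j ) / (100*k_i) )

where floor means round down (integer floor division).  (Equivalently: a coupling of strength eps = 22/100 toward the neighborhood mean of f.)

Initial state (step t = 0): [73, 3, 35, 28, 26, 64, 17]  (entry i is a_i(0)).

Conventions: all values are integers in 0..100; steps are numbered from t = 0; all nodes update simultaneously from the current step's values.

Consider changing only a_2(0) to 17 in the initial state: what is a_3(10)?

Answer: a_3(10) = 25
Key observation: This trace re-runs the system from the modified initial state.

Derivation:
t=0: [73, 3, 17, 28, 26, 64, 17]
t=1: [43, 57, 76, 12, 10, 48, 75]
t=2: [37, 46, 49, 69, 66, 44, 49]
t=3: [25, 38, 43, 45, 44, 35, 43]
t=4: [84, 28, 30, 38, 37, 24, 30]
t=5: [47, 7, 13, 27, 21, 81, 13]
t=6: [42, 67, 70, 15, 81, 49, 75]
t=7: [35, 47, 49, 72, 49, 45, 48]
t=8: [22, 39, 43, 45, 42, 36, 41]
t=9: [79, 29, 30, 37, 33, 25, 28]
t=10: [45, 8, 13, 25, 15, 82, 10]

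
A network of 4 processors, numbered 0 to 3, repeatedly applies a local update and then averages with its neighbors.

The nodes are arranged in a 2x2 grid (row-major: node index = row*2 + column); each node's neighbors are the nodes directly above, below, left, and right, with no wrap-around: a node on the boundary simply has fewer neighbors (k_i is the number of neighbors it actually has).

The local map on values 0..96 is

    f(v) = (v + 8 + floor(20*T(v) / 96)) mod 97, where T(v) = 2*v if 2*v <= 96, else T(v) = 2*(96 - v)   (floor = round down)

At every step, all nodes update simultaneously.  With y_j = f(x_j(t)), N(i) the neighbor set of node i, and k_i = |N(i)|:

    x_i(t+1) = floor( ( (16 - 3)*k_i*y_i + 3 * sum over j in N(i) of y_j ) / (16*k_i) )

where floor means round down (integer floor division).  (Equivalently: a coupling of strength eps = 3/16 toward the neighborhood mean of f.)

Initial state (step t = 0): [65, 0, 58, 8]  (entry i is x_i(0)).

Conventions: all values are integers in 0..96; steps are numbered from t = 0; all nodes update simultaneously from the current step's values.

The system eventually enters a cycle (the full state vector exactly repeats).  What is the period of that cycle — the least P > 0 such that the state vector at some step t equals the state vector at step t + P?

Simulating step by step:
t=0: [65, 0, 58, 8]
t=1: [77, 16, 75, 23]
t=2: [86, 36, 86, 43]
t=3: [6, 54, 7, 60]
t=4: [22, 73, 23, 76]
t=5: [43, 85, 44, 86]
t=6: [61, 6, 63, 7]
t=7: [76, 22, 77, 23]
t=8: [87, 44, 87, 44]
t=9: [7, 63, 7, 63]
t=10: [23, 77, 23, 77]
t=11: [44, 87, 44, 87]
t=12: [63, 7, 63, 7]
t=13: [77, 23, 77, 23]
t=14: [87, 44, 87, 44]

Answer: 6
Key observation: The state at step 8, [87, 44, 87, 44], reappears at step 14 — and no state repeats earlier — so the cycle the system enters has period 6.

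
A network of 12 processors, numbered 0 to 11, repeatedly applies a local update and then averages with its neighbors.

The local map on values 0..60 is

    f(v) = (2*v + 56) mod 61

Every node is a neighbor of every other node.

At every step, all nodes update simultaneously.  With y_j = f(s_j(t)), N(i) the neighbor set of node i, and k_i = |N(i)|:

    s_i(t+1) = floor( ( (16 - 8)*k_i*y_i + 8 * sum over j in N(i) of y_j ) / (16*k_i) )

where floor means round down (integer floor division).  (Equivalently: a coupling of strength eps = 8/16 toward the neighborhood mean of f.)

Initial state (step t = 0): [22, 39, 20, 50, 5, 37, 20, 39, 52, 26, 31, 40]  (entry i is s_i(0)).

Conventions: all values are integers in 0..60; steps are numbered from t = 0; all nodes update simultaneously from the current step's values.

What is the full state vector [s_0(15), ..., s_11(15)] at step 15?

Simulating step by step:
t=0: [22, 39, 20, 50, 5, 37, 20, 39, 52, 26, 31, 40]
t=1: [33, 20, 31, 30, 17, 18, 31, 20, 32, 36, 41, 21]
t=2: [18, 34, 44, 43, 32, 33, 44, 34, 45, 21, 26, 35]
t=3: [26, 13, 22, 21, 39, 12, 22, 13, 23, 29, 33, 14]
t=4: [37, 25, 33, 32, 21, 24, 33, 25, 34, 40, 16, 26]
t=5: [18, 35, 14, 41, 31, 34, 14, 35, 15, 21, 27, 36]
t=6: [26, 14, 23, 19, 38, 13, 23, 14, 23, 29, 34, 15]
t=7: [37, 26, 35, 31, 20, 25, 35, 26, 35, 40, 17, 27]
t=8: [19, 36, 17, 41, 31, 36, 17, 36, 17, 21, 28, 37]
t=9: [28, 16, 27, 21, 39, 16, 27, 16, 27, 30, 37, 17]
t=10: [42, 31, 41, 35, 24, 31, 41, 31, 41, 44, 22, 32]
t=11: [26, 44, 25, 20, 37, 44, 25, 44, 25, 28, 36, 45]
t=12: [38, 26, 37, 32, 20, 26, 37, 26, 37, 40, 19, 27]
t=13: [21, 37, 20, 43, 32, 37, 20, 37, 20, 22, 31, 38]
t=14: [32, 19, 31, 25, 42, 19, 31, 19, 31, 33, 41, 20]
t=15: [46, 35, 46, 40, 28, 35, 46, 35, 46, 20, 27, 36]

Answer: [46, 35, 46, 40, 28, 35, 46, 35, 46, 20, 27, 36]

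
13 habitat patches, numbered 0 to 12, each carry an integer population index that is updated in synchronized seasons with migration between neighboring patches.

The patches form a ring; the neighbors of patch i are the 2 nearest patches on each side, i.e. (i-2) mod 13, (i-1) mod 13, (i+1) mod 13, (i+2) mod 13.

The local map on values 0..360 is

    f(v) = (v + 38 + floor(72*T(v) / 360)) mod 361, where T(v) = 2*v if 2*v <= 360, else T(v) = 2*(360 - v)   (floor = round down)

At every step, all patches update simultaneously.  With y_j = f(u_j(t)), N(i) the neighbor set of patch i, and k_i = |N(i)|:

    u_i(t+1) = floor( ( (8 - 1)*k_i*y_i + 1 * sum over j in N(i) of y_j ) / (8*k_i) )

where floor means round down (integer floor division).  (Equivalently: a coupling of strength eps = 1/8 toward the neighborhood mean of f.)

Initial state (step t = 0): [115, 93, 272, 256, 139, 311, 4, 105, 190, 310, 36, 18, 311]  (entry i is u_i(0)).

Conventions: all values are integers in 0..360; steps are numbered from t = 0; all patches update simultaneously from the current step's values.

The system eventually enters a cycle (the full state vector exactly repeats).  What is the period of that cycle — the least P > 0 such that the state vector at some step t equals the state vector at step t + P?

Answer: 5
Key observation: The state at step 21, [178, 186, 331, 328, 204, 39, 35, 191, 270, 27, 92, 79, 18], reappears at step 26 — and no state repeats earlier — so the cycle the system enters has period 5.

Derivation:
t=0: [115, 93, 272, 256, 139, 311, 4, 105, 190, 310, 36, 18, 311]
t=1: [192, 174, 331, 316, 225, 30, 60, 172, 269, 25, 88, 64, 22]
t=2: [275, 258, 44, 30, 284, 92, 138, 262, 319, 92, 159, 129, 86]
t=3: [328, 315, 121, 99, 326, 176, 229, 314, 41, 171, 244, 219, 174]
t=4: [40, 30, 187, 170, 44, 264, 291, 38, 112, 265, 317, 302, 266]
t=5: [104, 101, 274, 266, 126, 323, 334, 118, 194, 307, 37, 26, 304]
t=6: [178, 183, 331, 321, 209, 36, 41, 188, 270, 25, 89, 73, 19]
t=7: [267, 266, 44, 33, 275, 99, 115, 276, 320, 93, 161, 140, 83]
t=8: [325, 319, 121, 103, 321, 184, 201, 321, 41, 173, 247, 233, 171]
t=9: [39, 31, 188, 175, 42, 271, 277, 41, 112, 268, 319, 309, 263]
t=10: [103, 102, 274, 273, 123, 326, 327, 121, 194, 308, 38, 29, 302]
t=11: [178, 184, 331, 325, 206, 38, 37, 191, 270, 25, 91, 77, 18]
t=12: [267, 267, 44, 36, 273, 101, 110, 277, 320, 93, 163, 145, 82]
t=13: [325, 320, 121, 107, 319, 187, 195, 321, 41, 174, 250, 239, 170]
t=14: [39, 32, 188, 180, 41, 273, 274, 41, 112, 269, 321, 312, 262]
t=15: [103, 103, 274, 279, 122, 327, 325, 121, 194, 309, 39, 31, 302]
t=16: [178, 186, 331, 328, 204, 39, 36, 191, 270, 26, 92, 79, 18]
t=17: [267, 268, 44, 37, 272, 102, 109, 277, 320, 94, 164, 147, 83]
t=18: [325, 320, 121, 108, 319, 187, 193, 321, 41, 175, 251, 241, 172]
t=19: [39, 32, 188, 181, 41, 273, 272, 41, 112, 271, 321, 313, 264]
t=20: [103, 103, 274, 279, 122, 327, 324, 121, 194, 310, 39, 31, 303]
t=21: [178, 186, 331, 328, 204, 39, 35, 191, 270, 27, 92, 79, 18]
t=22: [267, 268, 44, 37, 272, 102, 108, 277, 320, 95, 164, 147, 83]
t=23: [325, 320, 121, 108, 319, 187, 193, 321, 41, 176, 251, 241, 172]
t=24: [39, 32, 188, 181, 41, 273, 272, 41, 112, 272, 321, 313, 264]
t=25: [103, 103, 274, 279, 122, 327, 324, 121, 194, 311, 39, 31, 303]
t=26: [178, 186, 331, 328, 204, 39, 35, 191, 270, 27, 92, 79, 18]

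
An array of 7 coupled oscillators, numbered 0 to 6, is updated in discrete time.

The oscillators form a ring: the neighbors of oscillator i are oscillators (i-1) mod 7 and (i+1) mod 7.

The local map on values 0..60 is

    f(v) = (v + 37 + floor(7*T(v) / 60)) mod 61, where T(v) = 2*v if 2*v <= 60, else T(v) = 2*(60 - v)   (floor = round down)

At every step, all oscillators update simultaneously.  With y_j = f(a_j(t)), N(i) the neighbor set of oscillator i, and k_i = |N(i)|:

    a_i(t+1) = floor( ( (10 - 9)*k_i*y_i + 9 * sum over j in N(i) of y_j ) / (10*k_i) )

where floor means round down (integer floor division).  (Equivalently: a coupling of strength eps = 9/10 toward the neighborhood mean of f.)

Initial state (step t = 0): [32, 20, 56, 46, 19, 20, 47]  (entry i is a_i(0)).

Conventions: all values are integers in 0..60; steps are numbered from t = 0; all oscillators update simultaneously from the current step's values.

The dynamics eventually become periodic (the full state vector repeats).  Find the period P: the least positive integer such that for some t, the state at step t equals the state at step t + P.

Simulating step by step:
t=0: [32, 20, 56, 46, 19, 20, 47]
t=1: [13, 20, 14, 43, 17, 38, 8]
t=2: [26, 48, 15, 52, 24, 48, 37]
t=3: [20, 30, 30, 29, 25, 12, 17]
t=4: [31, 7, 12, 9, 28, 33, 28]
t=5: [26, 33, 46, 32, 29, 10, 13]
t=6: [31, 16, 15, 17, 29, 33, 30]
t=7: [32, 36, 56, 35, 33, 12, 13]
t=8: [32, 22, 18, 22, 31, 35, 34]
t=9: [9, 33, 8, 32, 9, 14, 15]
t=10: [36, 43, 17, 43, 35, 51, 51]
t=11: [24, 35, 25, 35, 24, 23, 23]
t=12: [9, 6, 15, 6, 9, 4, 4]
t=13: [43, 50, 45, 50, 43, 44, 44]
t=14: [25, 23, 27, 23, 25, 22, 22]
t=15: [3, 7, 4, 7, 3, 4, 4]
t=16: [42, 40, 44, 40, 42, 40, 40]
t=17: [20, 22, 20, 22, 20, 20, 20]
t=18: [1, 0, 2, 0, 1, 0, 0]
t=19: [37, 38, 37, 38, 37, 37, 37]
t=20: [18, 18, 18, 18, 18, 18, 18]
t=21: [59, 59, 59, 59, 59, 59, 59]
t=22: [35, 35, 35, 35, 35, 35, 35]
t=23: [16, 16, 16, 16, 16, 16, 16]
t=24: [56, 56, 56, 56, 56, 56, 56]
t=25: [32, 32, 32, 32, 32, 32, 32]
t=26: [14, 14, 14, 14, 14, 14, 14]
t=27: [54, 54, 54, 54, 54, 54, 54]
t=28: [31, 31, 31, 31, 31, 31, 31]
t=29: [13, 13, 13, 13, 13, 13, 13]
t=30: [53, 53, 53, 53, 53, 53, 53]
t=31: [30, 30, 30, 30, 30, 30, 30]
t=32: [13, 13, 13, 13, 13, 13, 13]

Answer: 3
Key observation: The state at step 29, [13, 13, 13, 13, 13, 13, 13], reappears at step 32 — and no state repeats earlier — so the cycle the system enters has period 3.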